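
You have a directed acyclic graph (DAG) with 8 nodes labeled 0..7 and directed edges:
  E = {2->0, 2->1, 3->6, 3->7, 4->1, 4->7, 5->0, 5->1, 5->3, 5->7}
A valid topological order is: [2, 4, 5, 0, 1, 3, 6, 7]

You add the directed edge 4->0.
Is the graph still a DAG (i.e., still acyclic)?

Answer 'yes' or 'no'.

Answer: yes

Derivation:
Given toposort: [2, 4, 5, 0, 1, 3, 6, 7]
Position of 4: index 1; position of 0: index 3
New edge 4->0: forward
Forward edge: respects the existing order. Still a DAG, same toposort still valid.
Still a DAG? yes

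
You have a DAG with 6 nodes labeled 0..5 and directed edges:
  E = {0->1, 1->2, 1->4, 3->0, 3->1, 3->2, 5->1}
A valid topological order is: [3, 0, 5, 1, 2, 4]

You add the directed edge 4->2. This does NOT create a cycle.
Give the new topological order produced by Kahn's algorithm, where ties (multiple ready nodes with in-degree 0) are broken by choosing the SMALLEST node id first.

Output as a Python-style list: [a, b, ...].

Old toposort: [3, 0, 5, 1, 2, 4]
Added edge: 4->2
Position of 4 (5) > position of 2 (4). Must reorder: 4 must now come before 2.
Run Kahn's algorithm (break ties by smallest node id):
  initial in-degrees: [1, 3, 3, 0, 1, 0]
  ready (indeg=0): [3, 5]
  pop 3: indeg[0]->0; indeg[1]->2; indeg[2]->2 | ready=[0, 5] | order so far=[3]
  pop 0: indeg[1]->1 | ready=[5] | order so far=[3, 0]
  pop 5: indeg[1]->0 | ready=[1] | order so far=[3, 0, 5]
  pop 1: indeg[2]->1; indeg[4]->0 | ready=[4] | order so far=[3, 0, 5, 1]
  pop 4: indeg[2]->0 | ready=[2] | order so far=[3, 0, 5, 1, 4]
  pop 2: no out-edges | ready=[] | order so far=[3, 0, 5, 1, 4, 2]
  Result: [3, 0, 5, 1, 4, 2]

Answer: [3, 0, 5, 1, 4, 2]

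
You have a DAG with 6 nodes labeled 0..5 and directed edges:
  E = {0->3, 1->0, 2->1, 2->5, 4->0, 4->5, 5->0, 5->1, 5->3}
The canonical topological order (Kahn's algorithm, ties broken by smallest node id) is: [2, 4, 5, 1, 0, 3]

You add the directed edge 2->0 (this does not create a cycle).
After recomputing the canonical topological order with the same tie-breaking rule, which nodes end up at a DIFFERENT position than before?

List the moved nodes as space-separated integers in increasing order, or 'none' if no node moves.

Old toposort: [2, 4, 5, 1, 0, 3]
Added edge 2->0
Recompute Kahn (smallest-id tiebreak):
  initial in-degrees: [4, 2, 0, 2, 0, 2]
  ready (indeg=0): [2, 4]
  pop 2: indeg[0]->3; indeg[1]->1; indeg[5]->1 | ready=[4] | order so far=[2]
  pop 4: indeg[0]->2; indeg[5]->0 | ready=[5] | order so far=[2, 4]
  pop 5: indeg[0]->1; indeg[1]->0; indeg[3]->1 | ready=[1] | order so far=[2, 4, 5]
  pop 1: indeg[0]->0 | ready=[0] | order so far=[2, 4, 5, 1]
  pop 0: indeg[3]->0 | ready=[3] | order so far=[2, 4, 5, 1, 0]
  pop 3: no out-edges | ready=[] | order so far=[2, 4, 5, 1, 0, 3]
New canonical toposort: [2, 4, 5, 1, 0, 3]
Compare positions:
  Node 0: index 4 -> 4 (same)
  Node 1: index 3 -> 3 (same)
  Node 2: index 0 -> 0 (same)
  Node 3: index 5 -> 5 (same)
  Node 4: index 1 -> 1 (same)
  Node 5: index 2 -> 2 (same)
Nodes that changed position: none

Answer: none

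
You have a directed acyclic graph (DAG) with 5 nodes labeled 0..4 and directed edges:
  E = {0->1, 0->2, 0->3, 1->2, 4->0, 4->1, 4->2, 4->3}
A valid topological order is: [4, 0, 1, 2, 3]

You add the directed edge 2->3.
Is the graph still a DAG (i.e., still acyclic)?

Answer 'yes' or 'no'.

Answer: yes

Derivation:
Given toposort: [4, 0, 1, 2, 3]
Position of 2: index 3; position of 3: index 4
New edge 2->3: forward
Forward edge: respects the existing order. Still a DAG, same toposort still valid.
Still a DAG? yes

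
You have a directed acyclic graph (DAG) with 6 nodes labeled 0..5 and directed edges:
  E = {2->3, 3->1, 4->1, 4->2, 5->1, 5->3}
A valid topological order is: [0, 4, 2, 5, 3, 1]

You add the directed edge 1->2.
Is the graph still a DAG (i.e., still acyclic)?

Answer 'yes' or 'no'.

Answer: no

Derivation:
Given toposort: [0, 4, 2, 5, 3, 1]
Position of 1: index 5; position of 2: index 2
New edge 1->2: backward (u after v in old order)
Backward edge: old toposort is now invalid. Check if this creates a cycle.
Does 2 already reach 1? Reachable from 2: [1, 2, 3]. YES -> cycle!
Still a DAG? no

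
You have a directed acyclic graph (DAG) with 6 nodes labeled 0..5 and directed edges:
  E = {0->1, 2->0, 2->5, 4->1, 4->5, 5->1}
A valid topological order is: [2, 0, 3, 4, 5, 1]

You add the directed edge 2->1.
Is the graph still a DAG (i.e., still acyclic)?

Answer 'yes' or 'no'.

Given toposort: [2, 0, 3, 4, 5, 1]
Position of 2: index 0; position of 1: index 5
New edge 2->1: forward
Forward edge: respects the existing order. Still a DAG, same toposort still valid.
Still a DAG? yes

Answer: yes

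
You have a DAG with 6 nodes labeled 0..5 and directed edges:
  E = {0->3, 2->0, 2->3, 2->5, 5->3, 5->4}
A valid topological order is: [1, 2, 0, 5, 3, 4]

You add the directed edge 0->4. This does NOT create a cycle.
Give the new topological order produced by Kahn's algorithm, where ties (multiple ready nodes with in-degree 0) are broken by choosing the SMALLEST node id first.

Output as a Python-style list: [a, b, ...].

Old toposort: [1, 2, 0, 5, 3, 4]
Added edge: 0->4
Position of 0 (2) < position of 4 (5). Old order still valid.
Run Kahn's algorithm (break ties by smallest node id):
  initial in-degrees: [1, 0, 0, 3, 2, 1]
  ready (indeg=0): [1, 2]
  pop 1: no out-edges | ready=[2] | order so far=[1]
  pop 2: indeg[0]->0; indeg[3]->2; indeg[5]->0 | ready=[0, 5] | order so far=[1, 2]
  pop 0: indeg[3]->1; indeg[4]->1 | ready=[5] | order so far=[1, 2, 0]
  pop 5: indeg[3]->0; indeg[4]->0 | ready=[3, 4] | order so far=[1, 2, 0, 5]
  pop 3: no out-edges | ready=[4] | order so far=[1, 2, 0, 5, 3]
  pop 4: no out-edges | ready=[] | order so far=[1, 2, 0, 5, 3, 4]
  Result: [1, 2, 0, 5, 3, 4]

Answer: [1, 2, 0, 5, 3, 4]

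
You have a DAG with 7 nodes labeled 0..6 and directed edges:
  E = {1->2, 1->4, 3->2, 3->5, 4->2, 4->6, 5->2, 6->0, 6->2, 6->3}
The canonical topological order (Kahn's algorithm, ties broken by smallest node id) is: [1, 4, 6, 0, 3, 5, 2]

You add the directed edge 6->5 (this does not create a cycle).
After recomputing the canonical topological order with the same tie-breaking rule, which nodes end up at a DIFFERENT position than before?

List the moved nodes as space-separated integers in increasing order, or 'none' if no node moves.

Old toposort: [1, 4, 6, 0, 3, 5, 2]
Added edge 6->5
Recompute Kahn (smallest-id tiebreak):
  initial in-degrees: [1, 0, 5, 1, 1, 2, 1]
  ready (indeg=0): [1]
  pop 1: indeg[2]->4; indeg[4]->0 | ready=[4] | order so far=[1]
  pop 4: indeg[2]->3; indeg[6]->0 | ready=[6] | order so far=[1, 4]
  pop 6: indeg[0]->0; indeg[2]->2; indeg[3]->0; indeg[5]->1 | ready=[0, 3] | order so far=[1, 4, 6]
  pop 0: no out-edges | ready=[3] | order so far=[1, 4, 6, 0]
  pop 3: indeg[2]->1; indeg[5]->0 | ready=[5] | order so far=[1, 4, 6, 0, 3]
  pop 5: indeg[2]->0 | ready=[2] | order so far=[1, 4, 6, 0, 3, 5]
  pop 2: no out-edges | ready=[] | order so far=[1, 4, 6, 0, 3, 5, 2]
New canonical toposort: [1, 4, 6, 0, 3, 5, 2]
Compare positions:
  Node 0: index 3 -> 3 (same)
  Node 1: index 0 -> 0 (same)
  Node 2: index 6 -> 6 (same)
  Node 3: index 4 -> 4 (same)
  Node 4: index 1 -> 1 (same)
  Node 5: index 5 -> 5 (same)
  Node 6: index 2 -> 2 (same)
Nodes that changed position: none

Answer: none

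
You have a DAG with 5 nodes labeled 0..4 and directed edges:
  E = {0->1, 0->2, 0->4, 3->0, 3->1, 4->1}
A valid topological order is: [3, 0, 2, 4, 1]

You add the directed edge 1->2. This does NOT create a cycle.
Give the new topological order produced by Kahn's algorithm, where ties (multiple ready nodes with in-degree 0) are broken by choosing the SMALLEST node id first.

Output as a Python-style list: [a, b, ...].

Old toposort: [3, 0, 2, 4, 1]
Added edge: 1->2
Position of 1 (4) > position of 2 (2). Must reorder: 1 must now come before 2.
Run Kahn's algorithm (break ties by smallest node id):
  initial in-degrees: [1, 3, 2, 0, 1]
  ready (indeg=0): [3]
  pop 3: indeg[0]->0; indeg[1]->2 | ready=[0] | order so far=[3]
  pop 0: indeg[1]->1; indeg[2]->1; indeg[4]->0 | ready=[4] | order so far=[3, 0]
  pop 4: indeg[1]->0 | ready=[1] | order so far=[3, 0, 4]
  pop 1: indeg[2]->0 | ready=[2] | order so far=[3, 0, 4, 1]
  pop 2: no out-edges | ready=[] | order so far=[3, 0, 4, 1, 2]
  Result: [3, 0, 4, 1, 2]

Answer: [3, 0, 4, 1, 2]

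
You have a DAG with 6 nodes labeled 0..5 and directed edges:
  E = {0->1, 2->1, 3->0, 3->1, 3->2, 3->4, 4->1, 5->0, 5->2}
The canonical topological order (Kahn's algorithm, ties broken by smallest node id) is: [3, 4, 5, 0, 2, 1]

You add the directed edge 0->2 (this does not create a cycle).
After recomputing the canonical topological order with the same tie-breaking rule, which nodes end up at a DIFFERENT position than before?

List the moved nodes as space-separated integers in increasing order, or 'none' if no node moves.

Old toposort: [3, 4, 5, 0, 2, 1]
Added edge 0->2
Recompute Kahn (smallest-id tiebreak):
  initial in-degrees: [2, 4, 3, 0, 1, 0]
  ready (indeg=0): [3, 5]
  pop 3: indeg[0]->1; indeg[1]->3; indeg[2]->2; indeg[4]->0 | ready=[4, 5] | order so far=[3]
  pop 4: indeg[1]->2 | ready=[5] | order so far=[3, 4]
  pop 5: indeg[0]->0; indeg[2]->1 | ready=[0] | order so far=[3, 4, 5]
  pop 0: indeg[1]->1; indeg[2]->0 | ready=[2] | order so far=[3, 4, 5, 0]
  pop 2: indeg[1]->0 | ready=[1] | order so far=[3, 4, 5, 0, 2]
  pop 1: no out-edges | ready=[] | order so far=[3, 4, 5, 0, 2, 1]
New canonical toposort: [3, 4, 5, 0, 2, 1]
Compare positions:
  Node 0: index 3 -> 3 (same)
  Node 1: index 5 -> 5 (same)
  Node 2: index 4 -> 4 (same)
  Node 3: index 0 -> 0 (same)
  Node 4: index 1 -> 1 (same)
  Node 5: index 2 -> 2 (same)
Nodes that changed position: none

Answer: none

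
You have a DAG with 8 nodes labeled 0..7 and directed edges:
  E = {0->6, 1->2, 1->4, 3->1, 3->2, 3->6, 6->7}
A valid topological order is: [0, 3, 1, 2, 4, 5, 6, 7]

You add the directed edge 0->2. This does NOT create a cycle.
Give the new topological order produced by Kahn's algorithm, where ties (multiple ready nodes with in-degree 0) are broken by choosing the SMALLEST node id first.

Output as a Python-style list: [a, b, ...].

Old toposort: [0, 3, 1, 2, 4, 5, 6, 7]
Added edge: 0->2
Position of 0 (0) < position of 2 (3). Old order still valid.
Run Kahn's algorithm (break ties by smallest node id):
  initial in-degrees: [0, 1, 3, 0, 1, 0, 2, 1]
  ready (indeg=0): [0, 3, 5]
  pop 0: indeg[2]->2; indeg[6]->1 | ready=[3, 5] | order so far=[0]
  pop 3: indeg[1]->0; indeg[2]->1; indeg[6]->0 | ready=[1, 5, 6] | order so far=[0, 3]
  pop 1: indeg[2]->0; indeg[4]->0 | ready=[2, 4, 5, 6] | order so far=[0, 3, 1]
  pop 2: no out-edges | ready=[4, 5, 6] | order so far=[0, 3, 1, 2]
  pop 4: no out-edges | ready=[5, 6] | order so far=[0, 3, 1, 2, 4]
  pop 5: no out-edges | ready=[6] | order so far=[0, 3, 1, 2, 4, 5]
  pop 6: indeg[7]->0 | ready=[7] | order so far=[0, 3, 1, 2, 4, 5, 6]
  pop 7: no out-edges | ready=[] | order so far=[0, 3, 1, 2, 4, 5, 6, 7]
  Result: [0, 3, 1, 2, 4, 5, 6, 7]

Answer: [0, 3, 1, 2, 4, 5, 6, 7]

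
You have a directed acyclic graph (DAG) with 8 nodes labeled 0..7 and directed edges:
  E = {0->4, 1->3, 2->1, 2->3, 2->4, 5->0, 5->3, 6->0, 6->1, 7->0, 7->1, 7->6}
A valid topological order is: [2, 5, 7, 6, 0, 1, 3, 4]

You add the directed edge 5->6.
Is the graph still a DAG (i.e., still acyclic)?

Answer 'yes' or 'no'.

Given toposort: [2, 5, 7, 6, 0, 1, 3, 4]
Position of 5: index 1; position of 6: index 3
New edge 5->6: forward
Forward edge: respects the existing order. Still a DAG, same toposort still valid.
Still a DAG? yes

Answer: yes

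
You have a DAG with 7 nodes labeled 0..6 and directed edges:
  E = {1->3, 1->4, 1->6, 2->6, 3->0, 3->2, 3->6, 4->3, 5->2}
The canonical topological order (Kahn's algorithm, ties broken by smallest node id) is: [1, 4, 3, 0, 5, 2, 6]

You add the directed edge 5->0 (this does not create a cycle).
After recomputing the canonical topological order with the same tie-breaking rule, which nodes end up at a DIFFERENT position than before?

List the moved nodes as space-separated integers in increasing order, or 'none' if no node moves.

Old toposort: [1, 4, 3, 0, 5, 2, 6]
Added edge 5->0
Recompute Kahn (smallest-id tiebreak):
  initial in-degrees: [2, 0, 2, 2, 1, 0, 3]
  ready (indeg=0): [1, 5]
  pop 1: indeg[3]->1; indeg[4]->0; indeg[6]->2 | ready=[4, 5] | order so far=[1]
  pop 4: indeg[3]->0 | ready=[3, 5] | order so far=[1, 4]
  pop 3: indeg[0]->1; indeg[2]->1; indeg[6]->1 | ready=[5] | order so far=[1, 4, 3]
  pop 5: indeg[0]->0; indeg[2]->0 | ready=[0, 2] | order so far=[1, 4, 3, 5]
  pop 0: no out-edges | ready=[2] | order so far=[1, 4, 3, 5, 0]
  pop 2: indeg[6]->0 | ready=[6] | order so far=[1, 4, 3, 5, 0, 2]
  pop 6: no out-edges | ready=[] | order so far=[1, 4, 3, 5, 0, 2, 6]
New canonical toposort: [1, 4, 3, 5, 0, 2, 6]
Compare positions:
  Node 0: index 3 -> 4 (moved)
  Node 1: index 0 -> 0 (same)
  Node 2: index 5 -> 5 (same)
  Node 3: index 2 -> 2 (same)
  Node 4: index 1 -> 1 (same)
  Node 5: index 4 -> 3 (moved)
  Node 6: index 6 -> 6 (same)
Nodes that changed position: 0 5

Answer: 0 5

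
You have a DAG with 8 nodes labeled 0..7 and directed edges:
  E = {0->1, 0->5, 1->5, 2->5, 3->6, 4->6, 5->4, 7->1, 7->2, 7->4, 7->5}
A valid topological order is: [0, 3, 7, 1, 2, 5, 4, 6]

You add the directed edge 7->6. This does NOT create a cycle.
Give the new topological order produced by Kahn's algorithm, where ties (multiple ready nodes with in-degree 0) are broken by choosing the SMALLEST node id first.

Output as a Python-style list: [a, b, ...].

Old toposort: [0, 3, 7, 1, 2, 5, 4, 6]
Added edge: 7->6
Position of 7 (2) < position of 6 (7). Old order still valid.
Run Kahn's algorithm (break ties by smallest node id):
  initial in-degrees: [0, 2, 1, 0, 2, 4, 3, 0]
  ready (indeg=0): [0, 3, 7]
  pop 0: indeg[1]->1; indeg[5]->3 | ready=[3, 7] | order so far=[0]
  pop 3: indeg[6]->2 | ready=[7] | order so far=[0, 3]
  pop 7: indeg[1]->0; indeg[2]->0; indeg[4]->1; indeg[5]->2; indeg[6]->1 | ready=[1, 2] | order so far=[0, 3, 7]
  pop 1: indeg[5]->1 | ready=[2] | order so far=[0, 3, 7, 1]
  pop 2: indeg[5]->0 | ready=[5] | order so far=[0, 3, 7, 1, 2]
  pop 5: indeg[4]->0 | ready=[4] | order so far=[0, 3, 7, 1, 2, 5]
  pop 4: indeg[6]->0 | ready=[6] | order so far=[0, 3, 7, 1, 2, 5, 4]
  pop 6: no out-edges | ready=[] | order so far=[0, 3, 7, 1, 2, 5, 4, 6]
  Result: [0, 3, 7, 1, 2, 5, 4, 6]

Answer: [0, 3, 7, 1, 2, 5, 4, 6]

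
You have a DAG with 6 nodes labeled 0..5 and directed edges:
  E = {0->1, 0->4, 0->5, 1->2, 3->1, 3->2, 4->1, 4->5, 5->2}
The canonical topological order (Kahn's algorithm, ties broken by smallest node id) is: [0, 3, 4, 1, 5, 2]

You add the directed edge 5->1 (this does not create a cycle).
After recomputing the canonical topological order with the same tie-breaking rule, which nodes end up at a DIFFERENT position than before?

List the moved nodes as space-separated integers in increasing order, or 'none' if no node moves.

Answer: 1 5

Derivation:
Old toposort: [0, 3, 4, 1, 5, 2]
Added edge 5->1
Recompute Kahn (smallest-id tiebreak):
  initial in-degrees: [0, 4, 3, 0, 1, 2]
  ready (indeg=0): [0, 3]
  pop 0: indeg[1]->3; indeg[4]->0; indeg[5]->1 | ready=[3, 4] | order so far=[0]
  pop 3: indeg[1]->2; indeg[2]->2 | ready=[4] | order so far=[0, 3]
  pop 4: indeg[1]->1; indeg[5]->0 | ready=[5] | order so far=[0, 3, 4]
  pop 5: indeg[1]->0; indeg[2]->1 | ready=[1] | order so far=[0, 3, 4, 5]
  pop 1: indeg[2]->0 | ready=[2] | order so far=[0, 3, 4, 5, 1]
  pop 2: no out-edges | ready=[] | order so far=[0, 3, 4, 5, 1, 2]
New canonical toposort: [0, 3, 4, 5, 1, 2]
Compare positions:
  Node 0: index 0 -> 0 (same)
  Node 1: index 3 -> 4 (moved)
  Node 2: index 5 -> 5 (same)
  Node 3: index 1 -> 1 (same)
  Node 4: index 2 -> 2 (same)
  Node 5: index 4 -> 3 (moved)
Nodes that changed position: 1 5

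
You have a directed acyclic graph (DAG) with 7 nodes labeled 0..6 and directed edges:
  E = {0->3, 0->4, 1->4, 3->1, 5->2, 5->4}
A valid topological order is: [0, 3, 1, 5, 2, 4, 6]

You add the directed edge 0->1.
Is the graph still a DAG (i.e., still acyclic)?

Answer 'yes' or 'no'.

Given toposort: [0, 3, 1, 5, 2, 4, 6]
Position of 0: index 0; position of 1: index 2
New edge 0->1: forward
Forward edge: respects the existing order. Still a DAG, same toposort still valid.
Still a DAG? yes

Answer: yes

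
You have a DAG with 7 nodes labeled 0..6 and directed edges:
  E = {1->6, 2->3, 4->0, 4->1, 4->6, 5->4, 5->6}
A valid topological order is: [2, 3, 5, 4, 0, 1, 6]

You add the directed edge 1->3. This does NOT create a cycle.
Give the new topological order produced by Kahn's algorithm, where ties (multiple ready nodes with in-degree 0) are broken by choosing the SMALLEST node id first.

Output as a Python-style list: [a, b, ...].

Old toposort: [2, 3, 5, 4, 0, 1, 6]
Added edge: 1->3
Position of 1 (5) > position of 3 (1). Must reorder: 1 must now come before 3.
Run Kahn's algorithm (break ties by smallest node id):
  initial in-degrees: [1, 1, 0, 2, 1, 0, 3]
  ready (indeg=0): [2, 5]
  pop 2: indeg[3]->1 | ready=[5] | order so far=[2]
  pop 5: indeg[4]->0; indeg[6]->2 | ready=[4] | order so far=[2, 5]
  pop 4: indeg[0]->0; indeg[1]->0; indeg[6]->1 | ready=[0, 1] | order so far=[2, 5, 4]
  pop 0: no out-edges | ready=[1] | order so far=[2, 5, 4, 0]
  pop 1: indeg[3]->0; indeg[6]->0 | ready=[3, 6] | order so far=[2, 5, 4, 0, 1]
  pop 3: no out-edges | ready=[6] | order so far=[2, 5, 4, 0, 1, 3]
  pop 6: no out-edges | ready=[] | order so far=[2, 5, 4, 0, 1, 3, 6]
  Result: [2, 5, 4, 0, 1, 3, 6]

Answer: [2, 5, 4, 0, 1, 3, 6]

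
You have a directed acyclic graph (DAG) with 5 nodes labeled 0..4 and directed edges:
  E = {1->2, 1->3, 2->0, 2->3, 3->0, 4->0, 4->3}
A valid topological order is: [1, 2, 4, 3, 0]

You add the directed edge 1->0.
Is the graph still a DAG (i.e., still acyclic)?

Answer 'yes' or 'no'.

Answer: yes

Derivation:
Given toposort: [1, 2, 4, 3, 0]
Position of 1: index 0; position of 0: index 4
New edge 1->0: forward
Forward edge: respects the existing order. Still a DAG, same toposort still valid.
Still a DAG? yes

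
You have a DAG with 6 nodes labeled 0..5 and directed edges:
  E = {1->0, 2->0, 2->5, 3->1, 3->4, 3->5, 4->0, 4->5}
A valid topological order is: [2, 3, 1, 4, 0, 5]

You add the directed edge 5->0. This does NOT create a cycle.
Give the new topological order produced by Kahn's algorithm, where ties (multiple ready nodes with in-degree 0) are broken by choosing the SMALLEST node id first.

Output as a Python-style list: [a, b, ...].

Answer: [2, 3, 1, 4, 5, 0]

Derivation:
Old toposort: [2, 3, 1, 4, 0, 5]
Added edge: 5->0
Position of 5 (5) > position of 0 (4). Must reorder: 5 must now come before 0.
Run Kahn's algorithm (break ties by smallest node id):
  initial in-degrees: [4, 1, 0, 0, 1, 3]
  ready (indeg=0): [2, 3]
  pop 2: indeg[0]->3; indeg[5]->2 | ready=[3] | order so far=[2]
  pop 3: indeg[1]->0; indeg[4]->0; indeg[5]->1 | ready=[1, 4] | order so far=[2, 3]
  pop 1: indeg[0]->2 | ready=[4] | order so far=[2, 3, 1]
  pop 4: indeg[0]->1; indeg[5]->0 | ready=[5] | order so far=[2, 3, 1, 4]
  pop 5: indeg[0]->0 | ready=[0] | order so far=[2, 3, 1, 4, 5]
  pop 0: no out-edges | ready=[] | order so far=[2, 3, 1, 4, 5, 0]
  Result: [2, 3, 1, 4, 5, 0]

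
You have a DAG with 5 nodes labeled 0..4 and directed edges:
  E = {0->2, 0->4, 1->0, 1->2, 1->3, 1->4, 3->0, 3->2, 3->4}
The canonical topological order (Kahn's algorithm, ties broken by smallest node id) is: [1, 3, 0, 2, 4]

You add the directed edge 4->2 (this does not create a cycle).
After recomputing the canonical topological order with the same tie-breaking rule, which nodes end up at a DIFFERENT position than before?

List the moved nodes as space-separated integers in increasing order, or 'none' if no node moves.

Old toposort: [1, 3, 0, 2, 4]
Added edge 4->2
Recompute Kahn (smallest-id tiebreak):
  initial in-degrees: [2, 0, 4, 1, 3]
  ready (indeg=0): [1]
  pop 1: indeg[0]->1; indeg[2]->3; indeg[3]->0; indeg[4]->2 | ready=[3] | order so far=[1]
  pop 3: indeg[0]->0; indeg[2]->2; indeg[4]->1 | ready=[0] | order so far=[1, 3]
  pop 0: indeg[2]->1; indeg[4]->0 | ready=[4] | order so far=[1, 3, 0]
  pop 4: indeg[2]->0 | ready=[2] | order so far=[1, 3, 0, 4]
  pop 2: no out-edges | ready=[] | order so far=[1, 3, 0, 4, 2]
New canonical toposort: [1, 3, 0, 4, 2]
Compare positions:
  Node 0: index 2 -> 2 (same)
  Node 1: index 0 -> 0 (same)
  Node 2: index 3 -> 4 (moved)
  Node 3: index 1 -> 1 (same)
  Node 4: index 4 -> 3 (moved)
Nodes that changed position: 2 4

Answer: 2 4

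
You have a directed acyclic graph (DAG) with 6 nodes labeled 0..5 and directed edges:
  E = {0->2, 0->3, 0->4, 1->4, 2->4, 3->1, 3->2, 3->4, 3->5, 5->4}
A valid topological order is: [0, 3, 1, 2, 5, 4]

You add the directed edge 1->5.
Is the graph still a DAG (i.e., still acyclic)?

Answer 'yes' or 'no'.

Given toposort: [0, 3, 1, 2, 5, 4]
Position of 1: index 2; position of 5: index 4
New edge 1->5: forward
Forward edge: respects the existing order. Still a DAG, same toposort still valid.
Still a DAG? yes

Answer: yes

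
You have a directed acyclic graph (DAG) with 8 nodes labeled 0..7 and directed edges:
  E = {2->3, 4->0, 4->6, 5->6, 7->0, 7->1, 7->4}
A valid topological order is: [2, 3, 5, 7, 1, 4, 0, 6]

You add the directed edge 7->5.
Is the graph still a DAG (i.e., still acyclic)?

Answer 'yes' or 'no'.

Answer: yes

Derivation:
Given toposort: [2, 3, 5, 7, 1, 4, 0, 6]
Position of 7: index 3; position of 5: index 2
New edge 7->5: backward (u after v in old order)
Backward edge: old toposort is now invalid. Check if this creates a cycle.
Does 5 already reach 7? Reachable from 5: [5, 6]. NO -> still a DAG (reorder needed).
Still a DAG? yes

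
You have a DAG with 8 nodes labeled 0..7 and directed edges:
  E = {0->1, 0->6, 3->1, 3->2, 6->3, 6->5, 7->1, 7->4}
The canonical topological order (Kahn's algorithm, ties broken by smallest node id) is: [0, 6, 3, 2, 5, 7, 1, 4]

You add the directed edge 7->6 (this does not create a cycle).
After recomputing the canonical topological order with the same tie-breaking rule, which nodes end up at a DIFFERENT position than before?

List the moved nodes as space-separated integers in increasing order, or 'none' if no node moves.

Answer: 1 2 3 4 5 6 7

Derivation:
Old toposort: [0, 6, 3, 2, 5, 7, 1, 4]
Added edge 7->6
Recompute Kahn (smallest-id tiebreak):
  initial in-degrees: [0, 3, 1, 1, 1, 1, 2, 0]
  ready (indeg=0): [0, 7]
  pop 0: indeg[1]->2; indeg[6]->1 | ready=[7] | order so far=[0]
  pop 7: indeg[1]->1; indeg[4]->0; indeg[6]->0 | ready=[4, 6] | order so far=[0, 7]
  pop 4: no out-edges | ready=[6] | order so far=[0, 7, 4]
  pop 6: indeg[3]->0; indeg[5]->0 | ready=[3, 5] | order so far=[0, 7, 4, 6]
  pop 3: indeg[1]->0; indeg[2]->0 | ready=[1, 2, 5] | order so far=[0, 7, 4, 6, 3]
  pop 1: no out-edges | ready=[2, 5] | order so far=[0, 7, 4, 6, 3, 1]
  pop 2: no out-edges | ready=[5] | order so far=[0, 7, 4, 6, 3, 1, 2]
  pop 5: no out-edges | ready=[] | order so far=[0, 7, 4, 6, 3, 1, 2, 5]
New canonical toposort: [0, 7, 4, 6, 3, 1, 2, 5]
Compare positions:
  Node 0: index 0 -> 0 (same)
  Node 1: index 6 -> 5 (moved)
  Node 2: index 3 -> 6 (moved)
  Node 3: index 2 -> 4 (moved)
  Node 4: index 7 -> 2 (moved)
  Node 5: index 4 -> 7 (moved)
  Node 6: index 1 -> 3 (moved)
  Node 7: index 5 -> 1 (moved)
Nodes that changed position: 1 2 3 4 5 6 7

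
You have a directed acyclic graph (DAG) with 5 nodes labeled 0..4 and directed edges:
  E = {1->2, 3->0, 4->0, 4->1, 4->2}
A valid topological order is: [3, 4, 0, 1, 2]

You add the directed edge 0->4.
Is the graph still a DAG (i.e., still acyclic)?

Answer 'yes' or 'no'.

Given toposort: [3, 4, 0, 1, 2]
Position of 0: index 2; position of 4: index 1
New edge 0->4: backward (u after v in old order)
Backward edge: old toposort is now invalid. Check if this creates a cycle.
Does 4 already reach 0? Reachable from 4: [0, 1, 2, 4]. YES -> cycle!
Still a DAG? no

Answer: no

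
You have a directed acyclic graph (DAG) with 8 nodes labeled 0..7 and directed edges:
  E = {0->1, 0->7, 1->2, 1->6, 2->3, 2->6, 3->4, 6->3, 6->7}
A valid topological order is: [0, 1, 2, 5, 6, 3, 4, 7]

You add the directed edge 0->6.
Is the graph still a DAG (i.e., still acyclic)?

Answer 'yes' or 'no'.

Given toposort: [0, 1, 2, 5, 6, 3, 4, 7]
Position of 0: index 0; position of 6: index 4
New edge 0->6: forward
Forward edge: respects the existing order. Still a DAG, same toposort still valid.
Still a DAG? yes

Answer: yes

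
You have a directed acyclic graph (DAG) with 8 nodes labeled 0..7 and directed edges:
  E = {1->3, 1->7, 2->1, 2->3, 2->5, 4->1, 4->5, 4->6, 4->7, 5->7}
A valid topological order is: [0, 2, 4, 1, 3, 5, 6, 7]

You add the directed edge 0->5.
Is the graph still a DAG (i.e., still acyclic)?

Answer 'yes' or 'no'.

Answer: yes

Derivation:
Given toposort: [0, 2, 4, 1, 3, 5, 6, 7]
Position of 0: index 0; position of 5: index 5
New edge 0->5: forward
Forward edge: respects the existing order. Still a DAG, same toposort still valid.
Still a DAG? yes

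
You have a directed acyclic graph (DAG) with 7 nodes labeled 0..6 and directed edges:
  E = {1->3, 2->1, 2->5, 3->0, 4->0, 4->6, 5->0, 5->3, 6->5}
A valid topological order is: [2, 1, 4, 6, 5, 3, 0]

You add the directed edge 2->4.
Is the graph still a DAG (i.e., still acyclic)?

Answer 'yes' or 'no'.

Given toposort: [2, 1, 4, 6, 5, 3, 0]
Position of 2: index 0; position of 4: index 2
New edge 2->4: forward
Forward edge: respects the existing order. Still a DAG, same toposort still valid.
Still a DAG? yes

Answer: yes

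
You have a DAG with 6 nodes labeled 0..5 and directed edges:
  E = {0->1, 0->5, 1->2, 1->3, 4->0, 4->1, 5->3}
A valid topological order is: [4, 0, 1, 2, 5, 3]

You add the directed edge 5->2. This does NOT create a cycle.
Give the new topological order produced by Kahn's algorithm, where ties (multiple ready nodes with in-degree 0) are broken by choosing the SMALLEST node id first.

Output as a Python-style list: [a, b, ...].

Answer: [4, 0, 1, 5, 2, 3]

Derivation:
Old toposort: [4, 0, 1, 2, 5, 3]
Added edge: 5->2
Position of 5 (4) > position of 2 (3). Must reorder: 5 must now come before 2.
Run Kahn's algorithm (break ties by smallest node id):
  initial in-degrees: [1, 2, 2, 2, 0, 1]
  ready (indeg=0): [4]
  pop 4: indeg[0]->0; indeg[1]->1 | ready=[0] | order so far=[4]
  pop 0: indeg[1]->0; indeg[5]->0 | ready=[1, 5] | order so far=[4, 0]
  pop 1: indeg[2]->1; indeg[3]->1 | ready=[5] | order so far=[4, 0, 1]
  pop 5: indeg[2]->0; indeg[3]->0 | ready=[2, 3] | order so far=[4, 0, 1, 5]
  pop 2: no out-edges | ready=[3] | order so far=[4, 0, 1, 5, 2]
  pop 3: no out-edges | ready=[] | order so far=[4, 0, 1, 5, 2, 3]
  Result: [4, 0, 1, 5, 2, 3]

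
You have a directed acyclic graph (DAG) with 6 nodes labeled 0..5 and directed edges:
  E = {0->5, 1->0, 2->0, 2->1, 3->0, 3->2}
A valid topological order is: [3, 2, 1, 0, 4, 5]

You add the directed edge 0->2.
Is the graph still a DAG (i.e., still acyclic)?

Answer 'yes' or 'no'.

Given toposort: [3, 2, 1, 0, 4, 5]
Position of 0: index 3; position of 2: index 1
New edge 0->2: backward (u after v in old order)
Backward edge: old toposort is now invalid. Check if this creates a cycle.
Does 2 already reach 0? Reachable from 2: [0, 1, 2, 5]. YES -> cycle!
Still a DAG? no

Answer: no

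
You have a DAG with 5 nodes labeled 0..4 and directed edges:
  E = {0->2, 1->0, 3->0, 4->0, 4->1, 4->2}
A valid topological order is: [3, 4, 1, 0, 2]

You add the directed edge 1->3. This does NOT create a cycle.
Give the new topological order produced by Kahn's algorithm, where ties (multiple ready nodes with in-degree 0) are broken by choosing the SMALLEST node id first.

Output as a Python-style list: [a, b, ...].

Old toposort: [3, 4, 1, 0, 2]
Added edge: 1->3
Position of 1 (2) > position of 3 (0). Must reorder: 1 must now come before 3.
Run Kahn's algorithm (break ties by smallest node id):
  initial in-degrees: [3, 1, 2, 1, 0]
  ready (indeg=0): [4]
  pop 4: indeg[0]->2; indeg[1]->0; indeg[2]->1 | ready=[1] | order so far=[4]
  pop 1: indeg[0]->1; indeg[3]->0 | ready=[3] | order so far=[4, 1]
  pop 3: indeg[0]->0 | ready=[0] | order so far=[4, 1, 3]
  pop 0: indeg[2]->0 | ready=[2] | order so far=[4, 1, 3, 0]
  pop 2: no out-edges | ready=[] | order so far=[4, 1, 3, 0, 2]
  Result: [4, 1, 3, 0, 2]

Answer: [4, 1, 3, 0, 2]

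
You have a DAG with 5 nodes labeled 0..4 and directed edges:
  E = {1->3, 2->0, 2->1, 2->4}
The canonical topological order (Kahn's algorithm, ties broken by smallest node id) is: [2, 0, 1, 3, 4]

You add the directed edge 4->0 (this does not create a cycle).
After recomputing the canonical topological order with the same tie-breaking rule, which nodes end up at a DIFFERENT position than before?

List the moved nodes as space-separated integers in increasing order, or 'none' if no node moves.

Answer: 0 1 3 4

Derivation:
Old toposort: [2, 0, 1, 3, 4]
Added edge 4->0
Recompute Kahn (smallest-id tiebreak):
  initial in-degrees: [2, 1, 0, 1, 1]
  ready (indeg=0): [2]
  pop 2: indeg[0]->1; indeg[1]->0; indeg[4]->0 | ready=[1, 4] | order so far=[2]
  pop 1: indeg[3]->0 | ready=[3, 4] | order so far=[2, 1]
  pop 3: no out-edges | ready=[4] | order so far=[2, 1, 3]
  pop 4: indeg[0]->0 | ready=[0] | order so far=[2, 1, 3, 4]
  pop 0: no out-edges | ready=[] | order so far=[2, 1, 3, 4, 0]
New canonical toposort: [2, 1, 3, 4, 0]
Compare positions:
  Node 0: index 1 -> 4 (moved)
  Node 1: index 2 -> 1 (moved)
  Node 2: index 0 -> 0 (same)
  Node 3: index 3 -> 2 (moved)
  Node 4: index 4 -> 3 (moved)
Nodes that changed position: 0 1 3 4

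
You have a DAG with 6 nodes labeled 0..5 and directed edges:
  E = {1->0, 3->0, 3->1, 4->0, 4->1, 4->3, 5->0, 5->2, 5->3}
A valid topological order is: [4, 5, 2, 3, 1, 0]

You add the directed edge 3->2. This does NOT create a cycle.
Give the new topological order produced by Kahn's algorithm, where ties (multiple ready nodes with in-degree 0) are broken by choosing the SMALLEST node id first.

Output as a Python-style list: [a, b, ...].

Answer: [4, 5, 3, 1, 0, 2]

Derivation:
Old toposort: [4, 5, 2, 3, 1, 0]
Added edge: 3->2
Position of 3 (3) > position of 2 (2). Must reorder: 3 must now come before 2.
Run Kahn's algorithm (break ties by smallest node id):
  initial in-degrees: [4, 2, 2, 2, 0, 0]
  ready (indeg=0): [4, 5]
  pop 4: indeg[0]->3; indeg[1]->1; indeg[3]->1 | ready=[5] | order so far=[4]
  pop 5: indeg[0]->2; indeg[2]->1; indeg[3]->0 | ready=[3] | order so far=[4, 5]
  pop 3: indeg[0]->1; indeg[1]->0; indeg[2]->0 | ready=[1, 2] | order so far=[4, 5, 3]
  pop 1: indeg[0]->0 | ready=[0, 2] | order so far=[4, 5, 3, 1]
  pop 0: no out-edges | ready=[2] | order so far=[4, 5, 3, 1, 0]
  pop 2: no out-edges | ready=[] | order so far=[4, 5, 3, 1, 0, 2]
  Result: [4, 5, 3, 1, 0, 2]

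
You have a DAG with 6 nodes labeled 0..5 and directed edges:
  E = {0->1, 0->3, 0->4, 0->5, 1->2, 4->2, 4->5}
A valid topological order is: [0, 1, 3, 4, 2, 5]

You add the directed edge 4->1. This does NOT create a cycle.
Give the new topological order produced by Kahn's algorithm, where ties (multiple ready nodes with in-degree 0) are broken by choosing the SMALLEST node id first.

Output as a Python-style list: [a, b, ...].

Answer: [0, 3, 4, 1, 2, 5]

Derivation:
Old toposort: [0, 1, 3, 4, 2, 5]
Added edge: 4->1
Position of 4 (3) > position of 1 (1). Must reorder: 4 must now come before 1.
Run Kahn's algorithm (break ties by smallest node id):
  initial in-degrees: [0, 2, 2, 1, 1, 2]
  ready (indeg=0): [0]
  pop 0: indeg[1]->1; indeg[3]->0; indeg[4]->0; indeg[5]->1 | ready=[3, 4] | order so far=[0]
  pop 3: no out-edges | ready=[4] | order so far=[0, 3]
  pop 4: indeg[1]->0; indeg[2]->1; indeg[5]->0 | ready=[1, 5] | order so far=[0, 3, 4]
  pop 1: indeg[2]->0 | ready=[2, 5] | order so far=[0, 3, 4, 1]
  pop 2: no out-edges | ready=[5] | order so far=[0, 3, 4, 1, 2]
  pop 5: no out-edges | ready=[] | order so far=[0, 3, 4, 1, 2, 5]
  Result: [0, 3, 4, 1, 2, 5]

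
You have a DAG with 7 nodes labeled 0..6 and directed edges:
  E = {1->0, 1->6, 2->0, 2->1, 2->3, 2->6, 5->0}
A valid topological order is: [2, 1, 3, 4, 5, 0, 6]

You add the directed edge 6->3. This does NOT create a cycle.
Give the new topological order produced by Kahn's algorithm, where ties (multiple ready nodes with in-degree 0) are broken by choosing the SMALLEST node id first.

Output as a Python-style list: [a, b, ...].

Answer: [2, 1, 4, 5, 0, 6, 3]

Derivation:
Old toposort: [2, 1, 3, 4, 5, 0, 6]
Added edge: 6->3
Position of 6 (6) > position of 3 (2). Must reorder: 6 must now come before 3.
Run Kahn's algorithm (break ties by smallest node id):
  initial in-degrees: [3, 1, 0, 2, 0, 0, 2]
  ready (indeg=0): [2, 4, 5]
  pop 2: indeg[0]->2; indeg[1]->0; indeg[3]->1; indeg[6]->1 | ready=[1, 4, 5] | order so far=[2]
  pop 1: indeg[0]->1; indeg[6]->0 | ready=[4, 5, 6] | order so far=[2, 1]
  pop 4: no out-edges | ready=[5, 6] | order so far=[2, 1, 4]
  pop 5: indeg[0]->0 | ready=[0, 6] | order so far=[2, 1, 4, 5]
  pop 0: no out-edges | ready=[6] | order so far=[2, 1, 4, 5, 0]
  pop 6: indeg[3]->0 | ready=[3] | order so far=[2, 1, 4, 5, 0, 6]
  pop 3: no out-edges | ready=[] | order so far=[2, 1, 4, 5, 0, 6, 3]
  Result: [2, 1, 4, 5, 0, 6, 3]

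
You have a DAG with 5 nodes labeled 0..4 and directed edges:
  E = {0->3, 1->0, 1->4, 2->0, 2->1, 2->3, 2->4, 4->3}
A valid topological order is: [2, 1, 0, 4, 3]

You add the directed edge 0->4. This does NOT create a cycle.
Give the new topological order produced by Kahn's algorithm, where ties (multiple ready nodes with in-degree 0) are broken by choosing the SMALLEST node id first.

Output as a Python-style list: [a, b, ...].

Answer: [2, 1, 0, 4, 3]

Derivation:
Old toposort: [2, 1, 0, 4, 3]
Added edge: 0->4
Position of 0 (2) < position of 4 (3). Old order still valid.
Run Kahn's algorithm (break ties by smallest node id):
  initial in-degrees: [2, 1, 0, 3, 3]
  ready (indeg=0): [2]
  pop 2: indeg[0]->1; indeg[1]->0; indeg[3]->2; indeg[4]->2 | ready=[1] | order so far=[2]
  pop 1: indeg[0]->0; indeg[4]->1 | ready=[0] | order so far=[2, 1]
  pop 0: indeg[3]->1; indeg[4]->0 | ready=[4] | order so far=[2, 1, 0]
  pop 4: indeg[3]->0 | ready=[3] | order so far=[2, 1, 0, 4]
  pop 3: no out-edges | ready=[] | order so far=[2, 1, 0, 4, 3]
  Result: [2, 1, 0, 4, 3]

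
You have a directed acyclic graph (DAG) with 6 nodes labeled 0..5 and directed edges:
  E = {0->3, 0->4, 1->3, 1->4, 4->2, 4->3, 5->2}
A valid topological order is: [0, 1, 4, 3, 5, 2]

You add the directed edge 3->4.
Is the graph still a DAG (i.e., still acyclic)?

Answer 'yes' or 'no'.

Given toposort: [0, 1, 4, 3, 5, 2]
Position of 3: index 3; position of 4: index 2
New edge 3->4: backward (u after v in old order)
Backward edge: old toposort is now invalid. Check if this creates a cycle.
Does 4 already reach 3? Reachable from 4: [2, 3, 4]. YES -> cycle!
Still a DAG? no

Answer: no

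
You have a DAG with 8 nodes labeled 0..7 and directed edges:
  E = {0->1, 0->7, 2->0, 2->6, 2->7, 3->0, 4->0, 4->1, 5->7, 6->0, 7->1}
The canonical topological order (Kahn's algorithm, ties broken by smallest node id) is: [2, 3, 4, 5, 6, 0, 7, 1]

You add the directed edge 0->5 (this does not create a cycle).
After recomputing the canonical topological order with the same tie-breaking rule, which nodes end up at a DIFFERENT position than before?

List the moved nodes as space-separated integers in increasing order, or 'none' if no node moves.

Old toposort: [2, 3, 4, 5, 6, 0, 7, 1]
Added edge 0->5
Recompute Kahn (smallest-id tiebreak):
  initial in-degrees: [4, 3, 0, 0, 0, 1, 1, 3]
  ready (indeg=0): [2, 3, 4]
  pop 2: indeg[0]->3; indeg[6]->0; indeg[7]->2 | ready=[3, 4, 6] | order so far=[2]
  pop 3: indeg[0]->2 | ready=[4, 6] | order so far=[2, 3]
  pop 4: indeg[0]->1; indeg[1]->2 | ready=[6] | order so far=[2, 3, 4]
  pop 6: indeg[0]->0 | ready=[0] | order so far=[2, 3, 4, 6]
  pop 0: indeg[1]->1; indeg[5]->0; indeg[7]->1 | ready=[5] | order so far=[2, 3, 4, 6, 0]
  pop 5: indeg[7]->0 | ready=[7] | order so far=[2, 3, 4, 6, 0, 5]
  pop 7: indeg[1]->0 | ready=[1] | order so far=[2, 3, 4, 6, 0, 5, 7]
  pop 1: no out-edges | ready=[] | order so far=[2, 3, 4, 6, 0, 5, 7, 1]
New canonical toposort: [2, 3, 4, 6, 0, 5, 7, 1]
Compare positions:
  Node 0: index 5 -> 4 (moved)
  Node 1: index 7 -> 7 (same)
  Node 2: index 0 -> 0 (same)
  Node 3: index 1 -> 1 (same)
  Node 4: index 2 -> 2 (same)
  Node 5: index 3 -> 5 (moved)
  Node 6: index 4 -> 3 (moved)
  Node 7: index 6 -> 6 (same)
Nodes that changed position: 0 5 6

Answer: 0 5 6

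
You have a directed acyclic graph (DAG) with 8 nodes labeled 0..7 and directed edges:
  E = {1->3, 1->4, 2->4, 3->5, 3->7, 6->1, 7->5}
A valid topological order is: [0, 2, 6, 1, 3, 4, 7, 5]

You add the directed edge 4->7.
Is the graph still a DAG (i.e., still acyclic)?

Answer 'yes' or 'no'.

Given toposort: [0, 2, 6, 1, 3, 4, 7, 5]
Position of 4: index 5; position of 7: index 6
New edge 4->7: forward
Forward edge: respects the existing order. Still a DAG, same toposort still valid.
Still a DAG? yes

Answer: yes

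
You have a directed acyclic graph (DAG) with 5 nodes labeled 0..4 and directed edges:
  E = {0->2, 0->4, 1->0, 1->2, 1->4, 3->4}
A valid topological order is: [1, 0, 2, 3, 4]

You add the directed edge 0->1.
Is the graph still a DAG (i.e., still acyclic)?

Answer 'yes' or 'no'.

Answer: no

Derivation:
Given toposort: [1, 0, 2, 3, 4]
Position of 0: index 1; position of 1: index 0
New edge 0->1: backward (u after v in old order)
Backward edge: old toposort is now invalid. Check if this creates a cycle.
Does 1 already reach 0? Reachable from 1: [0, 1, 2, 4]. YES -> cycle!
Still a DAG? no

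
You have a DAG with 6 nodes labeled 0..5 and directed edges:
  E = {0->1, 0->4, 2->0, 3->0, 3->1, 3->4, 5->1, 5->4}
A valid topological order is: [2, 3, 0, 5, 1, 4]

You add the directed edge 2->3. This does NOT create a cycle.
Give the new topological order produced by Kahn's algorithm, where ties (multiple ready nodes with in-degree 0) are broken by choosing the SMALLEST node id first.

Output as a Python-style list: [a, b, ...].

Answer: [2, 3, 0, 5, 1, 4]

Derivation:
Old toposort: [2, 3, 0, 5, 1, 4]
Added edge: 2->3
Position of 2 (0) < position of 3 (1). Old order still valid.
Run Kahn's algorithm (break ties by smallest node id):
  initial in-degrees: [2, 3, 0, 1, 3, 0]
  ready (indeg=0): [2, 5]
  pop 2: indeg[0]->1; indeg[3]->0 | ready=[3, 5] | order so far=[2]
  pop 3: indeg[0]->0; indeg[1]->2; indeg[4]->2 | ready=[0, 5] | order so far=[2, 3]
  pop 0: indeg[1]->1; indeg[4]->1 | ready=[5] | order so far=[2, 3, 0]
  pop 5: indeg[1]->0; indeg[4]->0 | ready=[1, 4] | order so far=[2, 3, 0, 5]
  pop 1: no out-edges | ready=[4] | order so far=[2, 3, 0, 5, 1]
  pop 4: no out-edges | ready=[] | order so far=[2, 3, 0, 5, 1, 4]
  Result: [2, 3, 0, 5, 1, 4]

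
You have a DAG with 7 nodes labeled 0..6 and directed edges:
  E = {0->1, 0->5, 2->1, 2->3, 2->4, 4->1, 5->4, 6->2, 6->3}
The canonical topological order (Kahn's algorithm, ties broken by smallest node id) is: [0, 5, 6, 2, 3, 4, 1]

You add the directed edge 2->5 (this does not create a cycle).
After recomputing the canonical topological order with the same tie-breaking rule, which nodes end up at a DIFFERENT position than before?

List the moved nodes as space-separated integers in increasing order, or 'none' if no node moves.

Old toposort: [0, 5, 6, 2, 3, 4, 1]
Added edge 2->5
Recompute Kahn (smallest-id tiebreak):
  initial in-degrees: [0, 3, 1, 2, 2, 2, 0]
  ready (indeg=0): [0, 6]
  pop 0: indeg[1]->2; indeg[5]->1 | ready=[6] | order so far=[0]
  pop 6: indeg[2]->0; indeg[3]->1 | ready=[2] | order so far=[0, 6]
  pop 2: indeg[1]->1; indeg[3]->0; indeg[4]->1; indeg[5]->0 | ready=[3, 5] | order so far=[0, 6, 2]
  pop 3: no out-edges | ready=[5] | order so far=[0, 6, 2, 3]
  pop 5: indeg[4]->0 | ready=[4] | order so far=[0, 6, 2, 3, 5]
  pop 4: indeg[1]->0 | ready=[1] | order so far=[0, 6, 2, 3, 5, 4]
  pop 1: no out-edges | ready=[] | order so far=[0, 6, 2, 3, 5, 4, 1]
New canonical toposort: [0, 6, 2, 3, 5, 4, 1]
Compare positions:
  Node 0: index 0 -> 0 (same)
  Node 1: index 6 -> 6 (same)
  Node 2: index 3 -> 2 (moved)
  Node 3: index 4 -> 3 (moved)
  Node 4: index 5 -> 5 (same)
  Node 5: index 1 -> 4 (moved)
  Node 6: index 2 -> 1 (moved)
Nodes that changed position: 2 3 5 6

Answer: 2 3 5 6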